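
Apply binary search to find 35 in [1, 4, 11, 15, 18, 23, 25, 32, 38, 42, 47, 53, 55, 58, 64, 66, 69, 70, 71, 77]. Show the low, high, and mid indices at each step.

Binary search for 35 in [1, 4, 11, 15, 18, 23, 25, 32, 38, 42, 47, 53, 55, 58, 64, 66, 69, 70, 71, 77]:

lo=0, hi=19, mid=9, arr[mid]=42 -> 42 > 35, search left half
lo=0, hi=8, mid=4, arr[mid]=18 -> 18 < 35, search right half
lo=5, hi=8, mid=6, arr[mid]=25 -> 25 < 35, search right half
lo=7, hi=8, mid=7, arr[mid]=32 -> 32 < 35, search right half
lo=8, hi=8, mid=8, arr[mid]=38 -> 38 > 35, search left half
lo=8 > hi=7, target 35 not found

Binary search determines that 35 is not in the array after 5 comparisons. The search space was exhausted without finding the target.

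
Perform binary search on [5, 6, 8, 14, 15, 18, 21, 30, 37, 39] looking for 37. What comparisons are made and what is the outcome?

Binary search for 37 in [5, 6, 8, 14, 15, 18, 21, 30, 37, 39]:

lo=0, hi=9, mid=4, arr[mid]=15 -> 15 < 37, search right half
lo=5, hi=9, mid=7, arr[mid]=30 -> 30 < 37, search right half
lo=8, hi=9, mid=8, arr[mid]=37 -> Found target at index 8!

Binary search finds 37 at index 8 after 3 comparisons. The search repeatedly halves the search space by comparing with the middle element.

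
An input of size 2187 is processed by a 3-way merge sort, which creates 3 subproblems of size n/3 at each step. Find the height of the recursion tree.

For divide and conquer with division factor 3:

Problem sizes at each level:
Level 0: 2187
Level 1: 729
Level 2: 243
Level 3: 81
Level 4: 27
Level 5: 9
Level 6: 3
Level 7: 1

The root is level 0 and the size-1 base case is level 7 (the tree spans levels 0 through 7, i.e. 8 levels counting the root), so the depth is the number of divisions: log_3(2187) = 7

The recursion tree depth is log_3(2187) = 7. At each level, the problem size is divided by 3, so it takes 7 divisions to reduce to a base case of size 1. The algorithm makes 3 recursive calls at each level.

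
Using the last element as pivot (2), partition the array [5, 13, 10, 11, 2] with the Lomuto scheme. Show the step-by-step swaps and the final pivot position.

Lomuto partition with pivot = 2:

Initial array: [5, 13, 10, 11, 2]

arr[0]=5 > 2: no swap
arr[1]=13 > 2: no swap
arr[2]=10 > 2: no swap
arr[3]=11 > 2: no swap

Place pivot at position 0: [2, 13, 10, 11, 5]
Pivot position: 0

After partitioning with pivot 2, the array becomes [2, 13, 10, 11, 5]. The pivot is placed at index 0. All elements to the left of the pivot are <= 2, and all elements to the right are > 2.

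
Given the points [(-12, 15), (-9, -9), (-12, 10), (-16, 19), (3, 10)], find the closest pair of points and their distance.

Computing all pairwise distances among 5 points:

d((-12, 15), (-9, -9)) = 24.1868
d((-12, 15), (-12, 10)) = 5.0 <-- minimum
d((-12, 15), (-16, 19)) = 5.6569
d((-12, 15), (3, 10)) = 15.8114
d((-9, -9), (-12, 10)) = 19.2354
d((-9, -9), (-16, 19)) = 28.8617
d((-9, -9), (3, 10)) = 22.4722
d((-12, 10), (-16, 19)) = 9.8489
d((-12, 10), (3, 10)) = 15.0
d((-16, 19), (3, 10)) = 21.0238

Closest pair: (-12, 15) and (-12, 10) with distance 5.0

The closest pair is (-12, 15) and (-12, 10) with Euclidean distance 5.0. For 5 points, brute-force pairwise comparison is shown above. For large n, the divide-and-conquer algorithm (sort by x, recurse on halves, check the dividing strip) achieves O(n log n).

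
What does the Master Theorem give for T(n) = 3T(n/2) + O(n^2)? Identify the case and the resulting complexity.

Master Theorem for T(n) = 3T(n/2) + O(n^2):

a = 3, b = 2, c = 2
log_b(a) = log_2(3) = 1.5850

Case 3: c = 2 > log_2(3) = 1.5850
T(n) = O(n^2) = O(n^2)

For T(n) = 3T(n/2) + O(n^2): log_2(3) = 1.5850. This is Case 3 of the Master Theorem (c > log_b(a), work dominated by root), giving O(n^2).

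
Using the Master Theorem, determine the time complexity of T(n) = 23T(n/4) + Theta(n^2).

Master Theorem for T(n) = 23T(n/4) + O(n^2):

a = 23, b = 4, c = 2
log_b(a) = log_4(23) = 2.2618

Case 1: c = 2 < log_4(23) = 2.2618
T(n) = O(n^(log_4 23))

For T(n) = 23T(n/4) + O(n^2): log_4(23) = 2.2618. This is Case 1 of the Master Theorem (c < log_b(a), work dominated by leaves), giving O(n^(log_4 23)).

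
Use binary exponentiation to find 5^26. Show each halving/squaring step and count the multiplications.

Computing 5^26 by squaring (build up from 5^1; each line after the first costs one multiplication):

5^1 = 5
5^2 = (5^1)^2 = 5^2 = 25
5^3 = 5 * 5^2 = 5 * 25 = 125
5^6 = (5^3)^2 = 125^2 = 15625
5^12 = (5^6)^2 = 15625^2 = 244140625
5^13 = 5 * 5^12 = 5 * 244140625 = 1220703125
5^26 = (5^13)^2 = 1220703125^2 = 1490116119384765625

Result: 1490116119384765625
Multiplications needed: 6 (6 lines after 5^1)

5^26 = 1490116119384765625. Using exponentiation by squaring, this requires 6 multiplications. The key idea: if the exponent is even, square the half-power; if odd, multiply by the base once.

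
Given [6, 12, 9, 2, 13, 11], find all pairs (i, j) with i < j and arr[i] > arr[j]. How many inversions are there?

Finding inversions in [6, 12, 9, 2, 13, 11]:

(0, 3): arr[0]=6 > arr[3]=2
(1, 2): arr[1]=12 > arr[2]=9
(1, 3): arr[1]=12 > arr[3]=2
(1, 5): arr[1]=12 > arr[5]=11
(2, 3): arr[2]=9 > arr[3]=2
(4, 5): arr[4]=13 > arr[5]=11

Total inversions: 6

The array has 6 inversion(s): (0,3), (1,2), (1,3), (1,5), (2,3), (4,5). Each pair (i,j) satisfies i < j and arr[i] > arr[j].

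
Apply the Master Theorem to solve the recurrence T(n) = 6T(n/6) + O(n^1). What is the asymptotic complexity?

Master Theorem for T(n) = 6T(n/6) + O(n^1):

a = 6, b = 6, c = 1
log_b(a) = log_6(6) = 1.0000

Case 2: c = 1 = log_6(6) = 1.0000
T(n) = O(n^1 log n) = O(n log n)

For T(n) = 6T(n/6) + O(n^1): log_6(6) = 1.0000. This is Case 2 of the Master Theorem (c = log_b(a), equal work at all levels), giving O(n log n).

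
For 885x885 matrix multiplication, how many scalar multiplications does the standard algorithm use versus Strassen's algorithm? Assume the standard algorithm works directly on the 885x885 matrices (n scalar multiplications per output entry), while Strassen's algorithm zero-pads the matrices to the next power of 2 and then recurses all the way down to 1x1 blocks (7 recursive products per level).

Matrix multiplication for 885x885 matrices:

Strassen's algorithm requires power-of-2 dimensions. Pad 885x885 to 1024x1024 (next power of 2).

Standard algorithm: 885^3 = 693154125 multiplications
Strassen's algorithm: 7^(log2(1024)) = 7^10 = 282475249 multiplications
Savings: 693154125 - 282475249 = 410678876 multiplications

Standard: 693154125 multiplications (885^3). Strassen: 282475249 multiplications (7^10, after padding to 1024x1024). Strassen reduces 8 recursive multiplications to 7 at each level.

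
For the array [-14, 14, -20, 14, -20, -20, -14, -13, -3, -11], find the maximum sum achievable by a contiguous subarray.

Using Kadane's algorithm on [-14, 14, -20, 14, -20, -20, -14, -13, -3, -11]:

Scanning through the array:
Position 1 (value 14): max_ending_here = 14, max_so_far = 14
Position 2 (value -20): max_ending_here = -6, max_so_far = 14
Position 3 (value 14): max_ending_here = 14, max_so_far = 14
Position 4 (value -20): max_ending_here = -6, max_so_far = 14
Position 5 (value -20): max_ending_here = -20, max_so_far = 14
Position 6 (value -14): max_ending_here = -14, max_so_far = 14
Position 7 (value -13): max_ending_here = -13, max_so_far = 14
Position 8 (value -3): max_ending_here = -3, max_so_far = 14
Position 9 (value -11): max_ending_here = -11, max_so_far = 14

Maximum subarray: [14]
Maximum sum: 14

The maximum subarray is [14] with sum 14. This subarray runs from index 1 to index 1.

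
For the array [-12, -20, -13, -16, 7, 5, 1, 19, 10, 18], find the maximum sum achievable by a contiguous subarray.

Using Kadane's algorithm on [-12, -20, -13, -16, 7, 5, 1, 19, 10, 18]:

Scanning through the array:
Position 1 (value -20): max_ending_here = -20, max_so_far = -12
Position 2 (value -13): max_ending_here = -13, max_so_far = -12
Position 3 (value -16): max_ending_here = -16, max_so_far = -12
Position 4 (value 7): max_ending_here = 7, max_so_far = 7
Position 5 (value 5): max_ending_here = 12, max_so_far = 12
Position 6 (value 1): max_ending_here = 13, max_so_far = 13
Position 7 (value 19): max_ending_here = 32, max_so_far = 32
Position 8 (value 10): max_ending_here = 42, max_so_far = 42
Position 9 (value 18): max_ending_here = 60, max_so_far = 60

Maximum subarray: [7, 5, 1, 19, 10, 18]
Maximum sum: 60

The maximum subarray is [7, 5, 1, 19, 10, 18] with sum 60. This subarray runs from index 4 to index 9.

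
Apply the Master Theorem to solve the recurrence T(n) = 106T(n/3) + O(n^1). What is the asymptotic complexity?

Master Theorem for T(n) = 106T(n/3) + O(n^1):

a = 106, b = 3, c = 1
log_b(a) = log_3(106) = 4.2448

Case 1: c = 1 < log_3(106) = 4.2448
T(n) = O(n^(log_3 106))

For T(n) = 106T(n/3) + O(n^1): log_3(106) = 4.2448. This is Case 1 of the Master Theorem (c < log_b(a), work dominated by leaves), giving O(n^(log_3 106)).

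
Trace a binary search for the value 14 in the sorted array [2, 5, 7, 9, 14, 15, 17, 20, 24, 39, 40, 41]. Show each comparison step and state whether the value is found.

Binary search for 14 in [2, 5, 7, 9, 14, 15, 17, 20, 24, 39, 40, 41]:

lo=0, hi=11, mid=5, arr[mid]=15 -> 15 > 14, search left half
lo=0, hi=4, mid=2, arr[mid]=7 -> 7 < 14, search right half
lo=3, hi=4, mid=3, arr[mid]=9 -> 9 < 14, search right half
lo=4, hi=4, mid=4, arr[mid]=14 -> Found target at index 4!

Binary search finds 14 at index 4 after 4 comparisons. The search repeatedly halves the search space by comparing with the middle element.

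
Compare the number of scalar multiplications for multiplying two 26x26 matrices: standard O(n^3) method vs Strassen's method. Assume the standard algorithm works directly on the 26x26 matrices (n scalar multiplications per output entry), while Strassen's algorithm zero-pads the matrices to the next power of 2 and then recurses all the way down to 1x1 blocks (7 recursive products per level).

Matrix multiplication for 26x26 matrices:

Strassen's algorithm requires power-of-2 dimensions. Pad 26x26 to 32x32 (next power of 2).

Standard algorithm: 26^3 = 17576 multiplications
Strassen's algorithm: 7^(log2(32)) = 7^5 = 16807 multiplications
Savings: 17576 - 16807 = 769 multiplications

Standard: 17576 multiplications (26^3). Strassen: 16807 multiplications (7^5, after padding to 32x32). Strassen reduces 8 recursive multiplications to 7 at each level.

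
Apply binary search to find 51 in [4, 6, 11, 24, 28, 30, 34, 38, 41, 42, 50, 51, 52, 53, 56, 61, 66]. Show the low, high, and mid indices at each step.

Binary search for 51 in [4, 6, 11, 24, 28, 30, 34, 38, 41, 42, 50, 51, 52, 53, 56, 61, 66]:

lo=0, hi=16, mid=8, arr[mid]=41 -> 41 < 51, search right half
lo=9, hi=16, mid=12, arr[mid]=52 -> 52 > 51, search left half
lo=9, hi=11, mid=10, arr[mid]=50 -> 50 < 51, search right half
lo=11, hi=11, mid=11, arr[mid]=51 -> Found target at index 11!

Binary search finds 51 at index 11 after 4 comparisons. The search repeatedly halves the search space by comparing with the middle element.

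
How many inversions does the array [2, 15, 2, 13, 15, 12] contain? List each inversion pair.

Finding inversions in [2, 15, 2, 13, 15, 12]:

(1, 2): arr[1]=15 > arr[2]=2
(1, 3): arr[1]=15 > arr[3]=13
(1, 5): arr[1]=15 > arr[5]=12
(3, 5): arr[3]=13 > arr[5]=12
(4, 5): arr[4]=15 > arr[5]=12

Total inversions: 5

The array has 5 inversion(s): (1,2), (1,3), (1,5), (3,5), (4,5). Each pair (i,j) satisfies i < j and arr[i] > arr[j].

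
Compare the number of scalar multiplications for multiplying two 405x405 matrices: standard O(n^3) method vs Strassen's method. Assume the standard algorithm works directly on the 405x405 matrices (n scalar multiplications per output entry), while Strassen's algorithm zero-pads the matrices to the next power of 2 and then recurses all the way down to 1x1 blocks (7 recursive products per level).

Matrix multiplication for 405x405 matrices:

Strassen's algorithm requires power-of-2 dimensions. Pad 405x405 to 512x512 (next power of 2).

Standard algorithm: 405^3 = 66430125 multiplications
Strassen's algorithm: 7^(log2(512)) = 7^9 = 40353607 multiplications
Savings: 66430125 - 40353607 = 26076518 multiplications

Standard: 66430125 multiplications (405^3). Strassen: 40353607 multiplications (7^9, after padding to 512x512). Strassen reduces 8 recursive multiplications to 7 at each level.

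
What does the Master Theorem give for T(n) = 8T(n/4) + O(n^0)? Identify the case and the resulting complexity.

Master Theorem for T(n) = 8T(n/4) + O(n^0):

a = 8, b = 4, c = 0
log_b(a) = log_4(8) = 1.5000

Case 1: c = 0 < log_4(8) = 1.5000
T(n) = O(n^(log_4 8))

For T(n) = 8T(n/4) + O(n^0): log_4(8) = 1.5000. This is Case 1 of the Master Theorem (c < log_b(a), work dominated by leaves), giving O(n^(log_4 8)).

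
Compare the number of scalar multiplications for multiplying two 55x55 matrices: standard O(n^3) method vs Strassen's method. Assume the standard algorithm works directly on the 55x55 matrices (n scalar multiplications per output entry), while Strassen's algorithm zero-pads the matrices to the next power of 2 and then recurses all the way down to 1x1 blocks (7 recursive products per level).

Matrix multiplication for 55x55 matrices:

Strassen's algorithm requires power-of-2 dimensions. Pad 55x55 to 64x64 (next power of 2).

Standard algorithm: 55^3 = 166375 multiplications
Strassen's algorithm: 7^(log2(64)) = 7^6 = 117649 multiplications
Savings: 166375 - 117649 = 48726 multiplications

Standard: 166375 multiplications (55^3). Strassen: 117649 multiplications (7^6, after padding to 64x64). Strassen reduces 8 recursive multiplications to 7 at each level.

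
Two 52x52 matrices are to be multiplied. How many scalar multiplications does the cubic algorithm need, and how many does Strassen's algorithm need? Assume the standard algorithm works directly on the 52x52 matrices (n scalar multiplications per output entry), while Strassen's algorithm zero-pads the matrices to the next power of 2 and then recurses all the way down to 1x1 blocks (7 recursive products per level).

Matrix multiplication for 52x52 matrices:

Strassen's algorithm requires power-of-2 dimensions. Pad 52x52 to 64x64 (next power of 2).

Standard algorithm: 52^3 = 140608 multiplications
Strassen's algorithm: 7^(log2(64)) = 7^6 = 117649 multiplications
Savings: 140608 - 117649 = 22959 multiplications

Standard: 140608 multiplications (52^3). Strassen: 117649 multiplications (7^6, after padding to 64x64). Strassen reduces 8 recursive multiplications to 7 at each level.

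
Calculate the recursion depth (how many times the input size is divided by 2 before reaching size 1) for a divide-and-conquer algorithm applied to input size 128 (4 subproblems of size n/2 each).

For divide and conquer with division factor 2:

Problem sizes at each level:
Level 0: 128
Level 1: 64
Level 2: 32
Level 3: 16
Level 4: 8
Level 5: 4
Level 6: 2
Level 7: 1

The root is level 0 and the size-1 base case is level 7 (the tree spans levels 0 through 7, i.e. 8 levels counting the root), so the depth is the number of divisions: log_2(128) = 7

The recursion tree depth is log_2(128) = 7. At each level, the problem size is divided by 2, so it takes 7 divisions to reduce to a base case of size 1. The algorithm makes 4 recursive calls at each level.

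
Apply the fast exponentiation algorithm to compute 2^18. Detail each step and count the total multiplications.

Computing 2^18 by squaring (build up from 2^1; each line after the first costs one multiplication):

2^1 = 2
2^2 = (2^1)^2 = 2^2 = 4
2^4 = (2^2)^2 = 4^2 = 16
2^8 = (2^4)^2 = 16^2 = 256
2^9 = 2 * 2^8 = 2 * 256 = 512
2^18 = (2^9)^2 = 512^2 = 262144

Result: 262144
Multiplications needed: 5 (5 lines after 2^1)

2^18 = 262144. Using exponentiation by squaring, this requires 5 multiplications. The key idea: if the exponent is even, square the half-power; if odd, multiply by the base once.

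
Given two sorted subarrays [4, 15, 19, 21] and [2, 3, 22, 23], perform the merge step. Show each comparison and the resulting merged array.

Merging process:

Compare 4 vs 2: take 2 from right. Merged: [2]
Compare 4 vs 3: take 3 from right. Merged: [2, 3]
Compare 4 vs 22: take 4 from left. Merged: [2, 3, 4]
Compare 15 vs 22: take 15 from left. Merged: [2, 3, 4, 15]
Compare 19 vs 22: take 19 from left. Merged: [2, 3, 4, 15, 19]
Compare 21 vs 22: take 21 from left. Merged: [2, 3, 4, 15, 19, 21]
Append remaining from right: [22, 23]. Merged: [2, 3, 4, 15, 19, 21, 22, 23]

Final merged array: [2, 3, 4, 15, 19, 21, 22, 23]
Total comparisons: 6

The merged array is [2, 3, 4, 15, 19, 21, 22, 23], requiring 6 comparisons. The merge step runs in O(n) time where n is the total number of elements.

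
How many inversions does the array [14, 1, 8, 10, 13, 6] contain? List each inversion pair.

Finding inversions in [14, 1, 8, 10, 13, 6]:

(0, 1): arr[0]=14 > arr[1]=1
(0, 2): arr[0]=14 > arr[2]=8
(0, 3): arr[0]=14 > arr[3]=10
(0, 4): arr[0]=14 > arr[4]=13
(0, 5): arr[0]=14 > arr[5]=6
(2, 5): arr[2]=8 > arr[5]=6
(3, 5): arr[3]=10 > arr[5]=6
(4, 5): arr[4]=13 > arr[5]=6

Total inversions: 8

The array has 8 inversion(s): (0,1), (0,2), (0,3), (0,4), (0,5), (2,5), (3,5), (4,5). Each pair (i,j) satisfies i < j and arr[i] > arr[j].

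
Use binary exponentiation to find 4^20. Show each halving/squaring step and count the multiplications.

Computing 4^20 by squaring (build up from 4^1; each line after the first costs one multiplication):

4^1 = 4
4^2 = (4^1)^2 = 4^2 = 16
4^4 = (4^2)^2 = 16^2 = 256
4^5 = 4 * 4^4 = 4 * 256 = 1024
4^10 = (4^5)^2 = 1024^2 = 1048576
4^20 = (4^10)^2 = 1048576^2 = 1099511627776

Result: 1099511627776
Multiplications needed: 5 (5 lines after 4^1)

4^20 = 1099511627776. Using exponentiation by squaring, this requires 5 multiplications. The key idea: if the exponent is even, square the half-power; if odd, multiply by the base once.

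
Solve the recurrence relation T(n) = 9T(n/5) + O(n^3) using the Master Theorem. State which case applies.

Master Theorem for T(n) = 9T(n/5) + O(n^3):

a = 9, b = 5, c = 3
log_b(a) = log_5(9) = 1.3652

Case 3: c = 3 > log_5(9) = 1.3652
T(n) = O(n^3) = O(n^3)

For T(n) = 9T(n/5) + O(n^3): log_5(9) = 1.3652. This is Case 3 of the Master Theorem (c > log_b(a), work dominated by root), giving O(n^3).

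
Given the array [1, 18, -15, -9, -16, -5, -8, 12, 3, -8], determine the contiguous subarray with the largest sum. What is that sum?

Using Kadane's algorithm on [1, 18, -15, -9, -16, -5, -8, 12, 3, -8]:

Scanning through the array:
Position 1 (value 18): max_ending_here = 19, max_so_far = 19
Position 2 (value -15): max_ending_here = 4, max_so_far = 19
Position 3 (value -9): max_ending_here = -5, max_so_far = 19
Position 4 (value -16): max_ending_here = -16, max_so_far = 19
Position 5 (value -5): max_ending_here = -5, max_so_far = 19
Position 6 (value -8): max_ending_here = -8, max_so_far = 19
Position 7 (value 12): max_ending_here = 12, max_so_far = 19
Position 8 (value 3): max_ending_here = 15, max_so_far = 19
Position 9 (value -8): max_ending_here = 7, max_so_far = 19

Maximum subarray: [1, 18]
Maximum sum: 19

The maximum subarray is [1, 18] with sum 19. This subarray runs from index 0 to index 1.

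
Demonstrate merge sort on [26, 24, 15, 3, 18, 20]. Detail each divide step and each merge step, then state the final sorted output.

Merge sort trace:

Split: [26, 24, 15, 3, 18, 20] -> [26, 24, 15] and [3, 18, 20]
  Split: [26, 24, 15] -> [26] and [24, 15]
    Split: [24, 15] -> [24] and [15]
    Merge: [24] + [15] -> [15, 24]
  Merge: [26] + [15, 24] -> [15, 24, 26]
  Split: [3, 18, 20] -> [3] and [18, 20]
    Split: [18, 20] -> [18] and [20]
    Merge: [18] + [20] -> [18, 20]
  Merge: [3] + [18, 20] -> [3, 18, 20]
Merge: [15, 24, 26] + [3, 18, 20] -> [3, 15, 18, 20, 24, 26]

Final sorted array: [3, 15, 18, 20, 24, 26]

The merge sort proceeds by recursively splitting the array and merging sorted halves.
After all merges, the sorted array is [3, 15, 18, 20, 24, 26].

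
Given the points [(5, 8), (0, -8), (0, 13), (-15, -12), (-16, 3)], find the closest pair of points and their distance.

Computing all pairwise distances among 5 points:

d((5, 8), (0, -8)) = 16.7631
d((5, 8), (0, 13)) = 7.0711 <-- minimum
d((5, 8), (-15, -12)) = 28.2843
d((5, 8), (-16, 3)) = 21.587
d((0, -8), (0, 13)) = 21.0
d((0, -8), (-15, -12)) = 15.5242
d((0, -8), (-16, 3)) = 19.4165
d((0, 13), (-15, -12)) = 29.1548
d((0, 13), (-16, 3)) = 18.868
d((-15, -12), (-16, 3)) = 15.0333

Closest pair: (5, 8) and (0, 13) with distance 7.0711

The closest pair is (5, 8) and (0, 13) with Euclidean distance 7.0711. For 5 points, brute-force pairwise comparison is shown above. For large n, the divide-and-conquer algorithm (sort by x, recurse on halves, check the dividing strip) achieves O(n log n).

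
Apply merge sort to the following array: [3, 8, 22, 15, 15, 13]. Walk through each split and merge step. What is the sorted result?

Merge sort trace:

Split: [3, 8, 22, 15, 15, 13] -> [3, 8, 22] and [15, 15, 13]
  Split: [3, 8, 22] -> [3] and [8, 22]
    Split: [8, 22] -> [8] and [22]
    Merge: [8] + [22] -> [8, 22]
  Merge: [3] + [8, 22] -> [3, 8, 22]
  Split: [15, 15, 13] -> [15] and [15, 13]
    Split: [15, 13] -> [15] and [13]
    Merge: [15] + [13] -> [13, 15]
  Merge: [15] + [13, 15] -> [13, 15, 15]
Merge: [3, 8, 22] + [13, 15, 15] -> [3, 8, 13, 15, 15, 22]

Final sorted array: [3, 8, 13, 15, 15, 22]

The merge sort proceeds by recursively splitting the array and merging sorted halves.
After all merges, the sorted array is [3, 8, 13, 15, 15, 22].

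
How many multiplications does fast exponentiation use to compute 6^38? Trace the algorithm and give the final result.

Computing 6^38 by squaring (build up from 6^1; each line after the first costs one multiplication):

6^1 = 6
6^2 = (6^1)^2 = 6^2 = 36
6^4 = (6^2)^2 = 36^2 = 1296
6^8 = (6^4)^2 = 1296^2 = 1679616
6^9 = 6 * 6^8 = 6 * 1679616 = 10077696
6^18 = (6^9)^2 = 10077696^2 = 101559956668416
6^19 = 6 * 6^18 = 6 * 101559956668416 = 609359740010496
6^38 = (6^19)^2 = 609359740010496^2 = 371319292745659279662190166016

Result: 371319292745659279662190166016
Multiplications needed: 7 (7 lines after 6^1)

6^38 = 371319292745659279662190166016. Using exponentiation by squaring, this requires 7 multiplications. The key idea: if the exponent is even, square the half-power; if odd, multiply by the base once.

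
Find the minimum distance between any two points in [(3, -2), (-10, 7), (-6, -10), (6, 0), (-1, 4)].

Computing all pairwise distances among 5 points:

d((3, -2), (-10, 7)) = 15.8114
d((3, -2), (-6, -10)) = 12.0416
d((3, -2), (6, 0)) = 3.6056 <-- minimum
d((3, -2), (-1, 4)) = 7.2111
d((-10, 7), (-6, -10)) = 17.4642
d((-10, 7), (6, 0)) = 17.4642
d((-10, 7), (-1, 4)) = 9.4868
d((-6, -10), (6, 0)) = 15.6205
d((-6, -10), (-1, 4)) = 14.8661
d((6, 0), (-1, 4)) = 8.0623

Closest pair: (3, -2) and (6, 0) with distance 3.6056

The closest pair is (3, -2) and (6, 0) with Euclidean distance 3.6056. For 5 points, brute-force pairwise comparison is shown above. For large n, the divide-and-conquer algorithm (sort by x, recurse on halves, check the dividing strip) achieves O(n log n).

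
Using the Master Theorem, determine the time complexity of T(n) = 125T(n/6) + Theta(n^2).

Master Theorem for T(n) = 125T(n/6) + O(n^2):

a = 125, b = 6, c = 2
log_b(a) = log_6(125) = 2.6947

Case 1: c = 2 < log_6(125) = 2.6947
T(n) = O(n^(log_6 125))

For T(n) = 125T(n/6) + O(n^2): log_6(125) = 2.6947. This is Case 1 of the Master Theorem (c < log_b(a), work dominated by leaves), giving O(n^(log_6 125)).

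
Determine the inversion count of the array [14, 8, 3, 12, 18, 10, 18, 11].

Finding inversions in [14, 8, 3, 12, 18, 10, 18, 11]:

(0, 1): arr[0]=14 > arr[1]=8
(0, 2): arr[0]=14 > arr[2]=3
(0, 3): arr[0]=14 > arr[3]=12
(0, 5): arr[0]=14 > arr[5]=10
(0, 7): arr[0]=14 > arr[7]=11
(1, 2): arr[1]=8 > arr[2]=3
(3, 5): arr[3]=12 > arr[5]=10
(3, 7): arr[3]=12 > arr[7]=11
(4, 5): arr[4]=18 > arr[5]=10
(4, 7): arr[4]=18 > arr[7]=11
(6, 7): arr[6]=18 > arr[7]=11

Total inversions: 11

The array has 11 inversion(s): (0,1), (0,2), (0,3), (0,5), (0,7), (1,2), (3,5), (3,7), (4,5), (4,7), (6,7). Each pair (i,j) satisfies i < j and arr[i] > arr[j].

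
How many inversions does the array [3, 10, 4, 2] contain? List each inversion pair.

Finding inversions in [3, 10, 4, 2]:

(0, 3): arr[0]=3 > arr[3]=2
(1, 2): arr[1]=10 > arr[2]=4
(1, 3): arr[1]=10 > arr[3]=2
(2, 3): arr[2]=4 > arr[3]=2

Total inversions: 4

The array has 4 inversion(s): (0,3), (1,2), (1,3), (2,3). Each pair (i,j) satisfies i < j and arr[i] > arr[j].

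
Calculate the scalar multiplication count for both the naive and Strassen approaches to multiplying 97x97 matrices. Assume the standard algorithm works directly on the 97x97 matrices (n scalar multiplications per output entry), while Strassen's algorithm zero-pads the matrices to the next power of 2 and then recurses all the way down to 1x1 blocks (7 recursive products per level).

Matrix multiplication for 97x97 matrices:

Strassen's algorithm requires power-of-2 dimensions. Pad 97x97 to 128x128 (next power of 2).

Standard algorithm: 97^3 = 912673 multiplications
Strassen's algorithm: 7^(log2(128)) = 7^7 = 823543 multiplications
Savings: 912673 - 823543 = 89130 multiplications

Standard: 912673 multiplications (97^3). Strassen: 823543 multiplications (7^7, after padding to 128x128). Strassen reduces 8 recursive multiplications to 7 at each level.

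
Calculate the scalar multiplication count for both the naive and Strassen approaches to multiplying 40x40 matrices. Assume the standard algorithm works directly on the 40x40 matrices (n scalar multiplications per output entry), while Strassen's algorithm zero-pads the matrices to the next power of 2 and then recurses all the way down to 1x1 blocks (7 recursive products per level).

Matrix multiplication for 40x40 matrices:

Strassen's algorithm requires power-of-2 dimensions. Pad 40x40 to 64x64 (next power of 2).

Standard algorithm: 40^3 = 64000 multiplications
Strassen's algorithm: 7^(log2(64)) = 7^6 = 117649 multiplications
Difference: 64000 - 117649 = -53649 (Strassen uses MORE here due to padding overhead — for small or just-over-power-of-2 n, padding can outweigh the per-level savings)

Standard: 64000 multiplications (40^3). Strassen: 117649 multiplications (7^6, after padding to 64x64). Strassen reduces 8 recursive multiplications to 7 at each level.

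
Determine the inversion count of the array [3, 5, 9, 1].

Finding inversions in [3, 5, 9, 1]:

(0, 3): arr[0]=3 > arr[3]=1
(1, 3): arr[1]=5 > arr[3]=1
(2, 3): arr[2]=9 > arr[3]=1

Total inversions: 3

The array has 3 inversion(s): (0,3), (1,3), (2,3). Each pair (i,j) satisfies i < j and arr[i] > arr[j].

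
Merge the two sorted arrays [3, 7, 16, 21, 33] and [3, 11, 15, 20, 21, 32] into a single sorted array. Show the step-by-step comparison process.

Merging process:

Compare 3 vs 3: take 3 from left. Merged: [3]
Compare 7 vs 3: take 3 from right. Merged: [3, 3]
Compare 7 vs 11: take 7 from left. Merged: [3, 3, 7]
Compare 16 vs 11: take 11 from right. Merged: [3, 3, 7, 11]
Compare 16 vs 15: take 15 from right. Merged: [3, 3, 7, 11, 15]
Compare 16 vs 20: take 16 from left. Merged: [3, 3, 7, 11, 15, 16]
Compare 21 vs 20: take 20 from right. Merged: [3, 3, 7, 11, 15, 16, 20]
Compare 21 vs 21: take 21 from left. Merged: [3, 3, 7, 11, 15, 16, 20, 21]
Compare 33 vs 21: take 21 from right. Merged: [3, 3, 7, 11, 15, 16, 20, 21, 21]
Compare 33 vs 32: take 32 from right. Merged: [3, 3, 7, 11, 15, 16, 20, 21, 21, 32]
Append remaining from left: [33]. Merged: [3, 3, 7, 11, 15, 16, 20, 21, 21, 32, 33]

Final merged array: [3, 3, 7, 11, 15, 16, 20, 21, 21, 32, 33]
Total comparisons: 10

The merged array is [3, 3, 7, 11, 15, 16, 20, 21, 21, 32, 33], requiring 10 comparisons. The merge step runs in O(n) time where n is the total number of elements.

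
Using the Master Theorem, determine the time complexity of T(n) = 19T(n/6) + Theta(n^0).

Master Theorem for T(n) = 19T(n/6) + O(n^0):

a = 19, b = 6, c = 0
log_b(a) = log_6(19) = 1.6433

Case 1: c = 0 < log_6(19) = 1.6433
T(n) = O(n^(log_6 19))

For T(n) = 19T(n/6) + O(n^0): log_6(19) = 1.6433. This is Case 1 of the Master Theorem (c < log_b(a), work dominated by leaves), giving O(n^(log_6 19)).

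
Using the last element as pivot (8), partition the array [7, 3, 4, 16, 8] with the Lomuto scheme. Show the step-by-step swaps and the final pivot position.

Lomuto partition with pivot = 8:

Initial array: [7, 3, 4, 16, 8]

arr[0]=7 <= 8: swap with position 0, array becomes [7, 3, 4, 16, 8]
arr[1]=3 <= 8: swap with position 1, array becomes [7, 3, 4, 16, 8]
arr[2]=4 <= 8: swap with position 2, array becomes [7, 3, 4, 16, 8]
arr[3]=16 > 8: no swap

Place pivot at position 3: [7, 3, 4, 8, 16]
Pivot position: 3

After partitioning with pivot 8, the array becomes [7, 3, 4, 8, 16]. The pivot is placed at index 3. All elements to the left of the pivot are <= 8, and all elements to the right are > 8.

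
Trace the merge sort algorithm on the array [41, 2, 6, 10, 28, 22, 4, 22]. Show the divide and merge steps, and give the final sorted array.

Merge sort trace:

Split: [41, 2, 6, 10, 28, 22, 4, 22] -> [41, 2, 6, 10] and [28, 22, 4, 22]
  Split: [41, 2, 6, 10] -> [41, 2] and [6, 10]
    Split: [41, 2] -> [41] and [2]
    Merge: [41] + [2] -> [2, 41]
    Split: [6, 10] -> [6] and [10]
    Merge: [6] + [10] -> [6, 10]
  Merge: [2, 41] + [6, 10] -> [2, 6, 10, 41]
  Split: [28, 22, 4, 22] -> [28, 22] and [4, 22]
    Split: [28, 22] -> [28] and [22]
    Merge: [28] + [22] -> [22, 28]
    Split: [4, 22] -> [4] and [22]
    Merge: [4] + [22] -> [4, 22]
  Merge: [22, 28] + [4, 22] -> [4, 22, 22, 28]
Merge: [2, 6, 10, 41] + [4, 22, 22, 28] -> [2, 4, 6, 10, 22, 22, 28, 41]

Final sorted array: [2, 4, 6, 10, 22, 22, 28, 41]

The merge sort proceeds by recursively splitting the array and merging sorted halves.
After all merges, the sorted array is [2, 4, 6, 10, 22, 22, 28, 41].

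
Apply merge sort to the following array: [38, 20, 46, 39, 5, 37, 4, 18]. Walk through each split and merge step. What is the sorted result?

Merge sort trace:

Split: [38, 20, 46, 39, 5, 37, 4, 18] -> [38, 20, 46, 39] and [5, 37, 4, 18]
  Split: [38, 20, 46, 39] -> [38, 20] and [46, 39]
    Split: [38, 20] -> [38] and [20]
    Merge: [38] + [20] -> [20, 38]
    Split: [46, 39] -> [46] and [39]
    Merge: [46] + [39] -> [39, 46]
  Merge: [20, 38] + [39, 46] -> [20, 38, 39, 46]
  Split: [5, 37, 4, 18] -> [5, 37] and [4, 18]
    Split: [5, 37] -> [5] and [37]
    Merge: [5] + [37] -> [5, 37]
    Split: [4, 18] -> [4] and [18]
    Merge: [4] + [18] -> [4, 18]
  Merge: [5, 37] + [4, 18] -> [4, 5, 18, 37]
Merge: [20, 38, 39, 46] + [4, 5, 18, 37] -> [4, 5, 18, 20, 37, 38, 39, 46]

Final sorted array: [4, 5, 18, 20, 37, 38, 39, 46]

The merge sort proceeds by recursively splitting the array and merging sorted halves.
After all merges, the sorted array is [4, 5, 18, 20, 37, 38, 39, 46].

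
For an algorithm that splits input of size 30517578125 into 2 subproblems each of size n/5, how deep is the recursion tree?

For divide and conquer with division factor 5:

Problem sizes at each level:
Level 0: 30517578125
Level 1: 6103515625
Level 2: 1220703125
Level 3: 244140625
Level 4: 48828125
Level 5: 9765625
Level 6: 1953125
Level 7: 390625
Level 8: 78125
Level 9: 15625
Level 10: 3125
Level 11: 625
Level 12: 125
Level 13: 25
Level 14: 5
Level 15: 1

The root is level 0 and the size-1 base case is level 15 (the tree spans levels 0 through 15, i.e. 16 levels counting the root), so the depth is the number of divisions: log_5(30517578125) = 15

The recursion tree depth is log_5(30517578125) = 15. At each level, the problem size is divided by 5, so it takes 15 divisions to reduce to a base case of size 1. The algorithm makes 2 recursive calls at each level.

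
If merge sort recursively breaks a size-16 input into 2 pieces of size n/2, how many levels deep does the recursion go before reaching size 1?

For divide and conquer with division factor 2:

Problem sizes at each level:
Level 0: 16
Level 1: 8
Level 2: 4
Level 3: 2
Level 4: 1

The root is level 0 and the size-1 base case is level 4 (the tree spans levels 0 through 4, i.e. 5 levels counting the root), so the depth is the number of divisions: log_2(16) = 4

The recursion tree depth is log_2(16) = 4. At each level, the problem size is divided by 2, so it takes 4 divisions to reduce to a base case of size 1. The algorithm makes 2 recursive calls at each level.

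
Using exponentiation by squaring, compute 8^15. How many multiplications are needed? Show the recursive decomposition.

Computing 8^15 by squaring (build up from 8^1; each line after the first costs one multiplication):

8^1 = 8
8^2 = (8^1)^2 = 8^2 = 64
8^3 = 8 * 8^2 = 8 * 64 = 512
8^6 = (8^3)^2 = 512^2 = 262144
8^7 = 8 * 8^6 = 8 * 262144 = 2097152
8^14 = (8^7)^2 = 2097152^2 = 4398046511104
8^15 = 8 * 8^14 = 8 * 4398046511104 = 35184372088832

Result: 35184372088832
Multiplications needed: 6 (6 lines after 8^1)

8^15 = 35184372088832. Using exponentiation by squaring, this requires 6 multiplications. The key idea: if the exponent is even, square the half-power; if odd, multiply by the base once.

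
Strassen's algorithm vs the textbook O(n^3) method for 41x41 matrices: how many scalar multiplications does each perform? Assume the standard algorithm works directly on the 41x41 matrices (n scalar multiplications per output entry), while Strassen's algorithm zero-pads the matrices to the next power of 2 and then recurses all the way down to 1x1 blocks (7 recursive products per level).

Matrix multiplication for 41x41 matrices:

Strassen's algorithm requires power-of-2 dimensions. Pad 41x41 to 64x64 (next power of 2).

Standard algorithm: 41^3 = 68921 multiplications
Strassen's algorithm: 7^(log2(64)) = 7^6 = 117649 multiplications
Difference: 68921 - 117649 = -48728 (Strassen uses MORE here due to padding overhead — for small or just-over-power-of-2 n, padding can outweigh the per-level savings)

Standard: 68921 multiplications (41^3). Strassen: 117649 multiplications (7^6, after padding to 64x64). Strassen reduces 8 recursive multiplications to 7 at each level.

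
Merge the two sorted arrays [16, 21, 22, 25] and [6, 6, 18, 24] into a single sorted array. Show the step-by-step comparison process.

Merging process:

Compare 16 vs 6: take 6 from right. Merged: [6]
Compare 16 vs 6: take 6 from right. Merged: [6, 6]
Compare 16 vs 18: take 16 from left. Merged: [6, 6, 16]
Compare 21 vs 18: take 18 from right. Merged: [6, 6, 16, 18]
Compare 21 vs 24: take 21 from left. Merged: [6, 6, 16, 18, 21]
Compare 22 vs 24: take 22 from left. Merged: [6, 6, 16, 18, 21, 22]
Compare 25 vs 24: take 24 from right. Merged: [6, 6, 16, 18, 21, 22, 24]
Append remaining from left: [25]. Merged: [6, 6, 16, 18, 21, 22, 24, 25]

Final merged array: [6, 6, 16, 18, 21, 22, 24, 25]
Total comparisons: 7

The merged array is [6, 6, 16, 18, 21, 22, 24, 25], requiring 7 comparisons. The merge step runs in O(n) time where n is the total number of elements.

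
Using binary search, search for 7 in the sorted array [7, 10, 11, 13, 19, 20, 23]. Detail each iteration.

Binary search for 7 in [7, 10, 11, 13, 19, 20, 23]:

lo=0, hi=6, mid=3, arr[mid]=13 -> 13 > 7, search left half
lo=0, hi=2, mid=1, arr[mid]=10 -> 10 > 7, search left half
lo=0, hi=0, mid=0, arr[mid]=7 -> Found target at index 0!

Binary search finds 7 at index 0 after 3 comparisons. The search repeatedly halves the search space by comparing with the middle element.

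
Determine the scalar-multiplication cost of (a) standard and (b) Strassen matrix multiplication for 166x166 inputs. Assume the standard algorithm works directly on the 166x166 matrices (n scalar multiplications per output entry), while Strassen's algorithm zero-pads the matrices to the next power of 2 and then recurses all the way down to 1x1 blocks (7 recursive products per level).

Matrix multiplication for 166x166 matrices:

Strassen's algorithm requires power-of-2 dimensions. Pad 166x166 to 256x256 (next power of 2).

Standard algorithm: 166^3 = 4574296 multiplications
Strassen's algorithm: 7^(log2(256)) = 7^8 = 5764801 multiplications
Difference: 4574296 - 5764801 = -1190505 (Strassen uses MORE here due to padding overhead — for small or just-over-power-of-2 n, padding can outweigh the per-level savings)

Standard: 4574296 multiplications (166^3). Strassen: 5764801 multiplications (7^8, after padding to 256x256). Strassen reduces 8 recursive multiplications to 7 at each level.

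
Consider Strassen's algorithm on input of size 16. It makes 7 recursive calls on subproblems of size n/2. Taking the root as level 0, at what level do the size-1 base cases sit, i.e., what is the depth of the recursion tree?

For divide and conquer with division factor 2:

Problem sizes at each level:
Level 0: 16
Level 1: 8
Level 2: 4
Level 3: 2
Level 4: 1

The root is level 0 and the size-1 base case is level 4 (the tree spans levels 0 through 4, i.e. 5 levels counting the root), so the depth is the number of divisions: log_2(16) = 4

The recursion tree depth is log_2(16) = 4. At each level, the problem size is divided by 2, so it takes 4 divisions to reduce to a base case of size 1. The algorithm makes 7 recursive calls at each level.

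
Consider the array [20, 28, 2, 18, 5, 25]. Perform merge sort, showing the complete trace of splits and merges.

Merge sort trace:

Split: [20, 28, 2, 18, 5, 25] -> [20, 28, 2] and [18, 5, 25]
  Split: [20, 28, 2] -> [20] and [28, 2]
    Split: [28, 2] -> [28] and [2]
    Merge: [28] + [2] -> [2, 28]
  Merge: [20] + [2, 28] -> [2, 20, 28]
  Split: [18, 5, 25] -> [18] and [5, 25]
    Split: [5, 25] -> [5] and [25]
    Merge: [5] + [25] -> [5, 25]
  Merge: [18] + [5, 25] -> [5, 18, 25]
Merge: [2, 20, 28] + [5, 18, 25] -> [2, 5, 18, 20, 25, 28]

Final sorted array: [2, 5, 18, 20, 25, 28]

The merge sort proceeds by recursively splitting the array and merging sorted halves.
After all merges, the sorted array is [2, 5, 18, 20, 25, 28].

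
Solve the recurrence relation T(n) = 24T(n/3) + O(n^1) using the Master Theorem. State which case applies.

Master Theorem for T(n) = 24T(n/3) + O(n^1):

a = 24, b = 3, c = 1
log_b(a) = log_3(24) = 2.8928

Case 1: c = 1 < log_3(24) = 2.8928
T(n) = O(n^(log_3 24))

For T(n) = 24T(n/3) + O(n^1): log_3(24) = 2.8928. This is Case 1 of the Master Theorem (c < log_b(a), work dominated by leaves), giving O(n^(log_3 24)).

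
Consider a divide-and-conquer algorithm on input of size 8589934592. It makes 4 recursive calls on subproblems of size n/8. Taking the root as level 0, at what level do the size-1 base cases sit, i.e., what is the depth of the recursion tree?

For divide and conquer with division factor 8:

Problem sizes at each level:
Level 0: 8589934592
Level 1: 1073741824
Level 2: 134217728
Level 3: 16777216
Level 4: 2097152
Level 5: 262144
Level 6: 32768
Level 7: 4096
Level 8: 512
Level 9: 64
Level 10: 8
Level 11: 1

The root is level 0 and the size-1 base case is level 11 (the tree spans levels 0 through 11, i.e. 12 levels counting the root), so the depth is the number of divisions: log_8(8589934592) = 11

The recursion tree depth is log_8(8589934592) = 11. At each level, the problem size is divided by 8, so it takes 11 divisions to reduce to a base case of size 1. The algorithm makes 4 recursive calls at each level.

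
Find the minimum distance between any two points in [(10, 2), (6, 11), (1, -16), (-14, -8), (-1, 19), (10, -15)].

Computing all pairwise distances among 6 points:

d((10, 2), (6, 11)) = 9.8489
d((10, 2), (1, -16)) = 20.1246
d((10, 2), (-14, -8)) = 26.0
d((10, 2), (-1, 19)) = 20.2485
d((10, 2), (10, -15)) = 17.0
d((6, 11), (1, -16)) = 27.4591
d((6, 11), (-14, -8)) = 27.5862
d((6, 11), (-1, 19)) = 10.6301
d((6, 11), (10, -15)) = 26.3059
d((1, -16), (-14, -8)) = 17.0
d((1, -16), (-1, 19)) = 35.0571
d((1, -16), (10, -15)) = 9.0554 <-- minimum
d((-14, -8), (-1, 19)) = 29.9666
d((-14, -8), (10, -15)) = 25.0
d((-1, 19), (10, -15)) = 35.7351

Closest pair: (1, -16) and (10, -15) with distance 9.0554

The closest pair is (1, -16) and (10, -15) with Euclidean distance 9.0554. For 6 points, brute-force pairwise comparison is shown above. For large n, the divide-and-conquer algorithm (sort by x, recurse on halves, check the dividing strip) achieves O(n log n).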